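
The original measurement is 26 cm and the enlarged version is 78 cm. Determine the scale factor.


Original length = 26 cm
Scaled length = 78 cm
Scale factor = 78 / 26
= 3

3


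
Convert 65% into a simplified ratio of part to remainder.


Part = 65%, Remainder = 35%
Ratio = 65:35
GCD(65, 35) = 5
Simplify: 13:7 = 13:7

13:7


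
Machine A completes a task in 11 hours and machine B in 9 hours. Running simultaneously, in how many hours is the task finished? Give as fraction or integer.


Rate of A = 1/11 job per hour
Rate of B = 1/9 job per hour
Combined rate = 1/11 + 1/9
Find common denominator: (9 + 11)/(11*9) = 20/99
Combined rate = 20/99 job per hour
Time together = 1 / (20/99) = 99/20 hours

99/20


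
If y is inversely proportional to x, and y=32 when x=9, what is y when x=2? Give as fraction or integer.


Inverse proportion: y = k/x
Find k: k = 9 * 32 = 288
Compute y at x=2: y = 288/2
y = 144

144


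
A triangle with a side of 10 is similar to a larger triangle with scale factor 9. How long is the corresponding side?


Similar triangles have proportional sides
Scale factor = 9
Smaller side = 10
Corresponding larger side = 10 * 9
= 90

90


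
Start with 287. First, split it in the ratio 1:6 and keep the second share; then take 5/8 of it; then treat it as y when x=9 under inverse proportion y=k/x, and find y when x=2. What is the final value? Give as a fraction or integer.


Start with 287.
Step 1: Split 1:6, second share = 287 * 6/7 = 246
Step 2: Take 5/8: 246 * 5/8 = 615/4
Step 3: Inverse prop: k = (615/4)*9; new y = k/2 = 615/4*9/2 = 5535/8
Final result = 5535/8

5535/8


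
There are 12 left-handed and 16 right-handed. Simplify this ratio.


Find GCD(12, 16)
GCD = 4
Divide both by 4: 12/4 = 3, 16/4 = 4
Simplified ratio = 3:4

3:4


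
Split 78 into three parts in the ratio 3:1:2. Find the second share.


Ratio = 3:1:2
Total parts = 3 + 1 + 2 = 6
Value per part = 78 / 6 = 13
First share = 3 * 13 = 39
Middle share = 1 * 13 = 13
Third share = 2 * 13 = 26

13


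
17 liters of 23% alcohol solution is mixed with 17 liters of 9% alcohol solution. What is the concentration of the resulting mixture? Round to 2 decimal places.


Solute in mixture 1 = 23% of 17 L = 17*23/100 = 391/100 L
Solute in mixture 2 = 9% of 17 L = 17*9/100 = 153/100 L
Total solute = 391/100 + 153/100 = 136/25 L
Total volume = 17 + 17 = 34 L
Final concentration = 136/25/34 * 100 = 16.00%

16.00


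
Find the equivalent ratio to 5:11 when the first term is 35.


Original ratio: 5:11
First term target: 35
Scale factor = 35 / 5 = 7
Multiply second term: 11 * 7 = 77
Equivalent ratio = 35:77

35:77


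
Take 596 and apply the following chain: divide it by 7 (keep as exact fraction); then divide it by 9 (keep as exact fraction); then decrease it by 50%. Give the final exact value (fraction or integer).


Start with 596.
Step 1: Divide by 7: 596 / 7 = 596/7
Step 2: Divide by 9: 596/7 / 9 = 596/63
Step 3: Decrease by 50%: 596/63 * 50/100 = 298/63
Final result = 298/63

298/63


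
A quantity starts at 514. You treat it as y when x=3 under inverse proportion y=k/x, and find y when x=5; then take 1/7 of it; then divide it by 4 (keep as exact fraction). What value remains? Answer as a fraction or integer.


Start with 514.
Step 1: Inverse prop: k = (514)*3; new y = k/5 = 514*3/5 = 1542/5
Step 2: Take 1/7: 1542/5 * 1/7 = 1542/35
Step 3: Divide by 4: 1542/35 / 4 = 771/70
Final result = 771/70

771/70


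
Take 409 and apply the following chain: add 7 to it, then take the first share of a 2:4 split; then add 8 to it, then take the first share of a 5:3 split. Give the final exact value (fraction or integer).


Start with 409.
Step 1: Add 7: 409+7=416; split 2:4 first = 416*2/6 = 416/3
Step 2: Add 8: 416/3+8=440/3; split 5:3 first = 440/3*5/8 = 275/3
Final result = 275/3

275/3


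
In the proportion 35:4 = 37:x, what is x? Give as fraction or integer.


Setting up: 35/4 = 37/x
Cross multiply: 35 * x = 4 * 37
35x = 148
x = 148/35
x = 148/35

148/35


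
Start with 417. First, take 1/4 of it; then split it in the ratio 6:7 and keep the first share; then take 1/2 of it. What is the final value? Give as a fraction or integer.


Start with 417.
Step 1: Take 1/4: 417 * 1/4 = 417/4
Step 2: Split 6:7, first share = 417/4 * 6/13 = 1251/26
Step 3: Take 1/2: 1251/26 * 1/2 = 1251/52
Final result = 1251/52

1251/52


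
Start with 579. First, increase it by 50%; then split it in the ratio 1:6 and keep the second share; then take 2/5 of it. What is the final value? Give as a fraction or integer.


Start with 579.
Step 1: Increase by 50%: 579 * 150/100 = 1737/2
Step 2: Split 1:6, second share = 1737/2 * 6/7 = 5211/7
Step 3: Take 2/5: 5211/7 * 2/5 = 10422/35
Final result = 10422/35

10422/35


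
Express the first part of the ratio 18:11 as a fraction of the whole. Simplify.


Total parts = 18 + 11 = 29
First part fraction = 18/29
Simplify: 18/29 = 18/29

18/29


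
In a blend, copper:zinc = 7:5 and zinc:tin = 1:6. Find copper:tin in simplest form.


Given a:b = 7:5 and b:c = 1:6
Make b consistent. Multiply first ratio by 1: a:b = 7:5
Multiply second ratio by 5: b:c = 5:30
Now b = 5 in both, so a:b:c = 7:5:30
Therefore a:c = 7:30
Simplify by GCD: a:c = 7:30

7:30


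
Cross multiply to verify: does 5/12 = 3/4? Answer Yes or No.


Cross multiply to check 5/12 = 3/4
Left cross product: 5 * 4 = 20
Right cross product: 12 * 3 = 36
20 != 36
Not equal, so proportions differ => No

No


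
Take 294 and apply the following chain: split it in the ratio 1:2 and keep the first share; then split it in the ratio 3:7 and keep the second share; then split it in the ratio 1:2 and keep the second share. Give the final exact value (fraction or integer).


Start with 294.
Step 1: Split 1:2, first share = 294 * 1/3 = 98
Step 2: Split 3:7, second share = 98 * 7/10 = 343/5
Step 3: Split 1:2, second share = 343/5 * 2/3 = 686/15
Final result = 686/15

686/15


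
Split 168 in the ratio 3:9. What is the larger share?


Total parts = 3 + 9 = 12
Value per part = 168 / 12 = 14
First share = 3 * 14 = 42
Second share = 9 * 14 = 126
Larger share = 126

126


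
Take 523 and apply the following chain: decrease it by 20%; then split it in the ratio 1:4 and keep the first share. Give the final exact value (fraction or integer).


Start with 523.
Step 1: Decrease by 20%: 523 * 80/100 = 2092/5
Step 2: Split 1:4, first share = 2092/5 * 1/5 = 2092/25
Final result = 2092/25

2092/25


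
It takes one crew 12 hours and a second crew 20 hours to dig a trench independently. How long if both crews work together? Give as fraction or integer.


Rate of A = 1/12 job per hour
Rate of B = 1/20 job per hour
Combined rate = 1/12 + 1/20
Find common denominator: (20 + 12)/(12*20) = 32/240
Combined rate = 2/15 job per hour
Time together = 1 / (2/15) = 15/2 hours

15/2


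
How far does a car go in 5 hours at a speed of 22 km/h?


Using distance = speed * time
Speed = 22 km/h
Time = 5 hours
Distance = 22 * 5
= 110 km

110


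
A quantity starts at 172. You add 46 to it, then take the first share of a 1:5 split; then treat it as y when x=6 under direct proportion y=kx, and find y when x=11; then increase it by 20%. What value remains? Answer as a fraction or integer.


Start with 172.
Step 1: Add 46: 172+46=218; split 1:5 first = 218*1/6 = 109/3
Step 2: Direct prop: k = (109/3)/6; new y = k*11 = 109/3*11/6 = 1199/18
Step 3: Increase by 20%: 1199/18 * 120/100 = 1199/15
Final result = 1199/15

1199/15


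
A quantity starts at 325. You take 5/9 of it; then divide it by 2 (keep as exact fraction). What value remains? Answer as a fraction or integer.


Start with 325.
Step 1: Take 5/9: 325 * 5/9 = 1625/9
Step 2: Divide by 2: 1625/9 / 2 = 1625/18
Final result = 1625/18

1625/18


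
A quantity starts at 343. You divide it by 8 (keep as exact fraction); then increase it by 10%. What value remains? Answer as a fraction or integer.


Start with 343.
Step 1: Divide by 8: 343 / 8 = 343/8
Step 2: Increase by 10%: 343/8 * 110/100 = 3773/80
Final result = 3773/80

3773/80


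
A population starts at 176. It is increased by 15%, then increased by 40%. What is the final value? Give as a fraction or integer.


Start: 176
Step 1: increase by 15% => multiply by 115/100
  176 * 115/100 = 1012/5
Step 2: increase by 40% => multiply by 140/100
  1012/5 * 140/100 = 7084/25
Final value = 7084/25

7084/25


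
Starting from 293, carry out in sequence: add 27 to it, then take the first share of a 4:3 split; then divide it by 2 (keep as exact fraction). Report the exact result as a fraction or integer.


Start with 293.
Step 1: Add 27: 293+27=320; split 4:3 first = 320*4/7 = 1280/7
Step 2: Divide by 2: 1280/7 / 2 = 640/7
Final result = 640/7

640/7


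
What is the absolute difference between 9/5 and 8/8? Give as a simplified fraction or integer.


Simplify: 9/5 = 9/5 and 8/8 = 1
Find common denominator: LCD = 5
Convert: 9/5 and 5/5
Difference = |9 - 5|/5 = 4/5
Simplified = 4/5

4/5


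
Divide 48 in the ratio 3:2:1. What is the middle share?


Ratio = 3:2:1
Total parts = 3 + 2 + 1 = 6
Value per part = 48 / 6 = 8
First share = 3 * 8 = 24
Middle share = 2 * 8 = 16
Third share = 1 * 8 = 8

16


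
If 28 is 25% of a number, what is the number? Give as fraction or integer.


Given: 28 is 25% of the whole
Set up: 28 = 25/100 * whole
whole = 28 * 100 / 25
whole = 2800 / 25
whole = 112

112


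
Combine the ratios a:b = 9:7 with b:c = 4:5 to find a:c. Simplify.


Given a:b = 9:7 and b:c = 4:5
Make b consistent. Multiply first ratio by 4: a:b = 36:28
Multiply second ratio by 7: b:c = 28:35
Now b = 28 in both, so a:b:c = 36:28:35
Therefore a:c = 36:35
Simplify by GCD: a:c = 36:35

36:35


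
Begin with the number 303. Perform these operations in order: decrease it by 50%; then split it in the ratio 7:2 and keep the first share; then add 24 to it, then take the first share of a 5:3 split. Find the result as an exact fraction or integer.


Start with 303.
Step 1: Decrease by 50%: 303 * 50/100 = 303/2
Step 2: Split 7:2, first share = 303/2 * 7/9 = 707/6
Step 3: Add 24: 707/6+24=851/6; split 5:3 first = 851/6*5/8 = 4255/48
Final result = 4255/48

4255/48


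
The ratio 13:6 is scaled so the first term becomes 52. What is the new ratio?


Original ratio: 13:6
First term target: 52
Scale factor = 52 / 13 = 4
Multiply second term: 6 * 4 = 24
Equivalent ratio = 52:24

52:24


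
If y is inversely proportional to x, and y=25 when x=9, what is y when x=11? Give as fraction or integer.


Inverse proportion: y = k/x
Find k: k = 9 * 25 = 225
Compute y at x=11: y = 225/11
y = 225/11

225/11


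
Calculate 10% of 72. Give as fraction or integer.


Compute 10% of 72
Convert percentage: 10% = 10/100
Multiply: 72 * 10/100
= 720/100
= 36/5

36/5


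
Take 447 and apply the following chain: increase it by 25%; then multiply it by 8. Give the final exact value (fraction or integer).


Start with 447.
Step 1: Increase by 25%: 447 * 125/100 = 2235/4
Step 2: Multiply by 8: 2235/4 * 8 = 4470
Final result = 4470

4470


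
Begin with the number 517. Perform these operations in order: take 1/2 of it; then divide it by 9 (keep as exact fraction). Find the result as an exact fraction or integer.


Start with 517.
Step 1: Take 1/2: 517 * 1/2 = 517/2
Step 2: Divide by 9: 517/2 / 9 = 517/18
Final result = 517/18

517/18


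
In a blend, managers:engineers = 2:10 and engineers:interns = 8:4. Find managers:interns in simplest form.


Given a:b = 2:10 and b:c = 8:4
Make b consistent. Multiply first ratio by 8: a:b = 16:80
Multiply second ratio by 10: b:c = 80:40
Now b = 80 in both, so a:b:c = 16:80:40
Therefore a:c = 16:40
Simplify by GCD: a:c = 2:5

2:5


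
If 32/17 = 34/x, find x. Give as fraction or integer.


Setting up: 32/17 = 34/x
Cross multiply: 32 * x = 17 * 34
32x = 578
x = 578/32
x = 289/16

289/16


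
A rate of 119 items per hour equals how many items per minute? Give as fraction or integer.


Converting from per hour to per minute
Rate = 119 items per hour
Divide by 60: 119/60
= 119/60 items per minute

119/60


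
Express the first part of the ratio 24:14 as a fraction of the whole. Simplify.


Total parts = 24 + 14 = 38
First part fraction = 24/38
Simplify: 24/38 = 12/19

12/19


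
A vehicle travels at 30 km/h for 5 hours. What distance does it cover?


Using distance = speed * time
Speed = 30 km/h
Time = 5 hours
Distance = 30 * 5
= 150 km

150


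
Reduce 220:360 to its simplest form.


Find GCD(220, 360)
GCD = 20
Divide both by 20: 220/20 = 11, 360/20 = 18
Simplified ratio = 11:18

11:18


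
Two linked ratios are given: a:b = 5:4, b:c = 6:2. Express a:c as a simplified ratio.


Given a:b = 5:4 and b:c = 6:2
Make b consistent. Multiply first ratio by 6: a:b = 30:24
Multiply second ratio by 4: b:c = 24:8
Now b = 24 in both, so a:b:c = 30:24:8
Therefore a:c = 30:8
Simplify by GCD: a:c = 15:4

15:4


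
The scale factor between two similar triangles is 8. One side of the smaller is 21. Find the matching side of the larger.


Similar triangles have proportional sides
Scale factor = 8
Smaller side = 21
Corresponding larger side = 21 * 8
= 168

168


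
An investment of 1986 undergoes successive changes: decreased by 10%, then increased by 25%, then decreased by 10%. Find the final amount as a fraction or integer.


Start: 1986
Step 1: decrease by 10% => multiply by 90/100
  1986 * 90/100 = 8937/5
Step 2: increase by 25% => multiply by 125/100
  8937/5 * 125/100 = 8937/4
Step 3: decrease by 10% => multiply by 90/100
  8937/4 * 90/100 = 80433/40
Final value = 80433/40

80433/40


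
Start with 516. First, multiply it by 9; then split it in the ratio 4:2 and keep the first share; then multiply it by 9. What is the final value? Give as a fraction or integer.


Start with 516.
Step 1: Multiply by 9: 516 * 9 = 4644
Step 2: Split 4:2, first share = 4644 * 4/6 = 3096
Step 3: Multiply by 9: 3096 * 9 = 27864
Final result = 27864

27864


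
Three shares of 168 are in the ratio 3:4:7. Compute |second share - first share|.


Total parts = 3 + 4 + 7 = 14
Value per part = 168 / 14 = 12
Shares: 3*12=36, 4*12=48, 7*12=84
Second share = 48, first share = 36
Difference = |48 - 36| = 12

12


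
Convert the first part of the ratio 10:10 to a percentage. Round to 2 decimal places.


Total parts = 10 + 10 = 20
First part fraction = 10/20
Percentage = (10/20) * 100
= 0.5 * 100
= 50.00%

50.00


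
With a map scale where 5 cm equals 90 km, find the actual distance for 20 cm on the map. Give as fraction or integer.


Map scale: 5 cm = 90 km
Measured distance on map = 20 cm
Set up proportion: 20 * 90 / 5
= 1800 / 5
= 360 km

360


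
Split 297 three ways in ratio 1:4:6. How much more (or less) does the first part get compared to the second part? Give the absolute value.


Total parts = 1 + 4 + 6 = 11
Value per part = 297 / 11 = 27
Shares: 1*27=27, 4*27=108, 6*27=162
First share = 27, second share = 108
Difference = |27 - 108| = 81

81


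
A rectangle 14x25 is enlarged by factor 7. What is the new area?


Original dimensions: 14 x 25
Enlargement factor = 7
New width = 14 * 7 = 98
New height = 25 * 7 = 175
New area = 98 * 175 = 17150

17150


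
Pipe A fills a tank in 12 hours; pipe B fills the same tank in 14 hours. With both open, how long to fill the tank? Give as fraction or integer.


Rate of A = 1/12 job per hour
Rate of B = 1/14 job per hour
Combined rate = 1/12 + 1/14
Find common denominator: (14 + 12)/(12*14) = 26/168
Combined rate = 13/84 job per hour
Time together = 1 / (13/84) = 84/13 hours

84/13


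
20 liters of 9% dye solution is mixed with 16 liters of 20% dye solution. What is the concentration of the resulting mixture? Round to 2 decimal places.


Solute in mixture 1 = 9% of 20 L = 20*9/100 = 9/5 L
Solute in mixture 2 = 20% of 16 L = 16*20/100 = 16/5 L
Total solute = 9/5 + 16/5 = 5 L
Total volume = 20 + 16 = 36 L
Final concentration = 5/36 * 100 = 13.89%

13.89


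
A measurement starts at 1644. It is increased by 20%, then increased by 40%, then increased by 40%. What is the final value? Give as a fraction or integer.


Start: 1644
Step 1: increase by 20% => multiply by 120/100
  1644 * 120/100 = 9864/5
Step 2: increase by 40% => multiply by 140/100
  9864/5 * 140/100 = 69048/25
Step 3: increase by 40% => multiply by 140/100
  69048/25 * 140/100 = 483336/125
Final value = 483336/125

483336/125


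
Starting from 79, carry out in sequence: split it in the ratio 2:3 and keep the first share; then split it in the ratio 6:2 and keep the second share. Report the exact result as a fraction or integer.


Start with 79.
Step 1: Split 2:3, first share = 79 * 2/5 = 158/5
Step 2: Split 6:2, second share = 158/5 * 2/8 = 79/10
Final result = 79/10

79/10


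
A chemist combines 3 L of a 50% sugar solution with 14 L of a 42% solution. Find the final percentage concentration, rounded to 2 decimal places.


Solute in mixture 1 = 50% of 3 L = 3*50/100 = 3/2 L
Solute in mixture 2 = 42% of 14 L = 14*42/100 = 147/25 L
Total solute = 3/2 + 147/25 = 369/50 L
Total volume = 3 + 14 = 17 L
Final concentration = 369/50/17 * 100 = 43.41%

43.41


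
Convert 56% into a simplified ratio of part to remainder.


Part = 56%, Remainder = 44%
Ratio = 56:44
GCD(56, 44) = 4
Simplify: 14:11 = 14:11

14:11


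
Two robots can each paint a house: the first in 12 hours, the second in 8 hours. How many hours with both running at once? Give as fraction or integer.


Rate of A = 1/12 job per hour
Rate of B = 1/8 job per hour
Combined rate = 1/12 + 1/8
Find common denominator: (8 + 12)/(12*8) = 20/96
Combined rate = 5/24 job per hour
Time together = 1 / (5/24) = 24/5 hours

24/5


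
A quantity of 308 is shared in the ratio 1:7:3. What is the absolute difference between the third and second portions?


Total parts = 1 + 7 + 3 = 11
Value per part = 308 / 11 = 28
Shares: 1*28=28, 7*28=196, 3*28=84
Third share = 84, second share = 196
Difference = |84 - 196| = 112

112


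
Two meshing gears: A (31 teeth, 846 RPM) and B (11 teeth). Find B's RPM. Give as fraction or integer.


Gear ratio: teeth_A * RPM_A = teeth_B * RPM_B
31 * 846 = 11 * RPM_B
26226 = 11 * RPM_B
RPM_B = 26226 / 11
RPM_B = 26226/11

26226/11


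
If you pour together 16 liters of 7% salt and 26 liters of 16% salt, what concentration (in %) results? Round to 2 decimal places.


Solute in mixture 1 = 7% of 16 L = 16*7/100 = 28/25 L
Solute in mixture 2 = 16% of 26 L = 26*16/100 = 104/25 L
Total solute = 28/25 + 104/25 = 132/25 L
Total volume = 16 + 26 = 42 L
Final concentration = 132/25/42 * 100 = 12.57%

12.57


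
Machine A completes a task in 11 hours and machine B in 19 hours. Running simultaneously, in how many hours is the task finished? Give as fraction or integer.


Rate of A = 1/11 job per hour
Rate of B = 1/19 job per hour
Combined rate = 1/11 + 1/19
Find common denominator: (19 + 11)/(11*19) = 30/209
Combined rate = 30/209 job per hour
Time together = 1 / (30/209) = 209/30 hours

209/30


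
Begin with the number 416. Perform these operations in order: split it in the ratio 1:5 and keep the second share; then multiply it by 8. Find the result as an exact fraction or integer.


Start with 416.
Step 1: Split 1:5, second share = 416 * 5/6 = 1040/3
Step 2: Multiply by 8: 1040/3 * 8 = 8320/3
Final result = 8320/3

8320/3


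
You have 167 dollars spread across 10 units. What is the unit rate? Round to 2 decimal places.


Total dollars = 167
Number of units = 10
Unit rate = 167 / 10
= 16.70 dollars per unit

16.70


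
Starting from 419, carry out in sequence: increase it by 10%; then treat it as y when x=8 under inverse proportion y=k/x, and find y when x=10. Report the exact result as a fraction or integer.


Start with 419.
Step 1: Increase by 10%: 419 * 110/100 = 4609/10
Step 2: Inverse prop: k = (4609/10)*8; new y = k/10 = 4609/10*8/10 = 9218/25
Final result = 9218/25

9218/25


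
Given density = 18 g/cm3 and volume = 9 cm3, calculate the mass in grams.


Using mass = density * volume
Density = 18 g/cm3
Volume = 9 cm3
Mass = 18 * 9
= 162 g

162


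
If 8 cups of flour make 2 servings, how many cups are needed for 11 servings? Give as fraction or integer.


Original: 8 cups for 2 servings
Target servings = 11
Scaling factor = 11/2
New amount = 8 * 11/2
= 88/2
= 44 cups

44


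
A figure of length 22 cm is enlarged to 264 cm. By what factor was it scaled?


Original length = 22 cm
Scaled length = 264 cm
Scale factor = 264 / 22
= 12

12


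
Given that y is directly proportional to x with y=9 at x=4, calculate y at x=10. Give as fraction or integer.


Direct proportion: y = kx
Find k: k = 9/4 = 9/4
Compute y at x=10: y = 9/4 * 10
y = 45/2

45/2


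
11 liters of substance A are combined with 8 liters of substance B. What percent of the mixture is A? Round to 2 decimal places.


Volume of A = 11 L
Volume of B = 8 L
Total volume = 11 + 8 = 19 L
Percentage of A = (11/19) * 100
= 57.89%

57.89


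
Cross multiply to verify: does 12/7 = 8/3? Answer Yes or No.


Cross multiply to check 12/7 = 8/3
Left cross product: 12 * 3 = 36
Right cross product: 7 * 8 = 56
36 != 56
Not equal, so proportions differ => No

No


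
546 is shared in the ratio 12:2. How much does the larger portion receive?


Total parts = 12 + 2 = 14
Value per part = 546 / 14 = 39
First share = 12 * 39 = 468
Second share = 2 * 39 = 78
Larger share = 468

468


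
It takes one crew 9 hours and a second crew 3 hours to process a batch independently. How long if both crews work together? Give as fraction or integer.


Rate of A = 1/9 job per hour
Rate of B = 1/3 job per hour
Combined rate = 1/9 + 1/3
Find common denominator: (3 + 9)/(9*3) = 12/27
Combined rate = 4/9 job per hour
Time together = 1 / (4/9) = 9/4 hours

9/4


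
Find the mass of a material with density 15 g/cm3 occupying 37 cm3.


Using mass = density * volume
Density = 15 g/cm3
Volume = 37 cm3
Mass = 15 * 37
= 555 g

555


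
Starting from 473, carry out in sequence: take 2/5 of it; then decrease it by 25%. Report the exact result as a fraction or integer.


Start with 473.
Step 1: Take 2/5: 473 * 2/5 = 946/5
Step 2: Decrease by 25%: 946/5 * 75/100 = 1419/10
Final result = 1419/10

1419/10


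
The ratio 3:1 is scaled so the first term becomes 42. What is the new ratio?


Original ratio: 3:1
First term target: 42
Scale factor = 42 / 3 = 14
Multiply second term: 1 * 14 = 14
Equivalent ratio = 42:14

42:14


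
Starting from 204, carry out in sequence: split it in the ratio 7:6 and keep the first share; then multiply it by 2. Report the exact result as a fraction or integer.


Start with 204.
Step 1: Split 7:6, first share = 204 * 7/13 = 1428/13
Step 2: Multiply by 2: 1428/13 * 2 = 2856/13
Final result = 2856/13

2856/13


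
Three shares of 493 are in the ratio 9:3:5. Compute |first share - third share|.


Total parts = 9 + 3 + 5 = 17
Value per part = 493 / 17 = 29
Shares: 9*29=261, 3*29=87, 5*29=145
First share = 261, third share = 145
Difference = |261 - 145| = 116

116


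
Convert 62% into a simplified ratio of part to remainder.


Part = 62%, Remainder = 38%
Ratio = 62:38
GCD(62, 38) = 2
Simplify: 31:19 = 31:19

31:19


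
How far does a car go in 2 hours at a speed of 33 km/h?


Using distance = speed * time
Speed = 33 km/h
Time = 2 hours
Distance = 33 * 2
= 66 km

66


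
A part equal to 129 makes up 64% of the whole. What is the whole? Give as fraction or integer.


Given: 129 is 64% of the whole
Set up: 129 = 64/100 * whole
whole = 129 * 100 / 64
whole = 12900 / 64
whole = 3225/16

3225/16


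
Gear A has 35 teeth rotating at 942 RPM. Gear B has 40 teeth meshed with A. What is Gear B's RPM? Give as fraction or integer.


Gear ratio: teeth_A * RPM_A = teeth_B * RPM_B
35 * 942 = 40 * RPM_B
32970 = 40 * RPM_B
RPM_B = 32970 / 40
RPM_B = 3297/4

3297/4


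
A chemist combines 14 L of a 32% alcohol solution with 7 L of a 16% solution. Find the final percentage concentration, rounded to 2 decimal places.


Solute in mixture 1 = 32% of 14 L = 14*32/100 = 112/25 L
Solute in mixture 2 = 16% of 7 L = 7*16/100 = 28/25 L
Total solute = 112/25 + 28/25 = 28/5 L
Total volume = 14 + 7 = 21 L
Final concentration = 28/5/21 * 100 = 26.67%

26.67


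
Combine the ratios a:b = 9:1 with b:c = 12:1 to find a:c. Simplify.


Given a:b = 9:1 and b:c = 12:1
Make b consistent. Multiply first ratio by 12: a:b = 108:12
Multiply second ratio by 1: b:c = 12:1
Now b = 12 in both, so a:b:c = 108:12:1
Therefore a:c = 108:1
Simplify by GCD: a:c = 108:1

108:1


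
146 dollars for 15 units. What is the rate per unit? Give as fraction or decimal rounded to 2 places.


Total dollars = 146
Number of units = 15
Unit rate = 146 / 15
= 9.73 dollars per unit

9.73


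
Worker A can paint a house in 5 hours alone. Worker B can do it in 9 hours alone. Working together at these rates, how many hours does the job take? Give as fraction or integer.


Rate of A = 1/5 job per hour
Rate of B = 1/9 job per hour
Combined rate = 1/5 + 1/9
Find common denominator: (9 + 5)/(5*9) = 14/45
Combined rate = 14/45 job per hour
Time together = 1 / (14/45) = 45/14 hours

45/14


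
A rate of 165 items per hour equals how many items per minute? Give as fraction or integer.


Converting from per hour to per minute
Rate = 165 items per hour
Divide by 60: 165/60
= 11/4 items per minute

11/4


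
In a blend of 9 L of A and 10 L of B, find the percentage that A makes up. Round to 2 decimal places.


Volume of A = 9 L
Volume of B = 10 L
Total volume = 9 + 10 = 19 L
Percentage of A = (9/19) * 100
= 47.37%

47.37


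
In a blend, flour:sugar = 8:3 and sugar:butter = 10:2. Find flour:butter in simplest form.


Given a:b = 8:3 and b:c = 10:2
Make b consistent. Multiply first ratio by 10: a:b = 80:30
Multiply second ratio by 3: b:c = 30:6
Now b = 30 in both, so a:b:c = 80:30:6
Therefore a:c = 80:6
Simplify by GCD: a:c = 40:3

40:3


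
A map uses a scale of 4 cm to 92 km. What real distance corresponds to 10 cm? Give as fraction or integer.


Map scale: 4 cm = 92 km
Measured distance on map = 10 cm
Set up proportion: 10 * 92 / 4
= 920 / 4
= 230 km

230


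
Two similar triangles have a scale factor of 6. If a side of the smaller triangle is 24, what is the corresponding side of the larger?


Similar triangles have proportional sides
Scale factor = 6
Smaller side = 24
Corresponding larger side = 24 * 6
= 144

144


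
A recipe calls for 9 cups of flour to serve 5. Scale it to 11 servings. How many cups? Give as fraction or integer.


Original: 9 cups for 5 servings
Target servings = 11
Scaling factor = 11/5
New amount = 9 * 11/5
= 99/5
= 99/5 cups

99/5


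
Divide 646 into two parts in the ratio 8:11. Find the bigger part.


Total parts = 8 + 11 = 19
Value per part = 646 / 19 = 34
First share = 8 * 34 = 272
Second share = 11 * 34 = 374
Larger share = 374

374


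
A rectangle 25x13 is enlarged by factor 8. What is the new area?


Original dimensions: 25 x 13
Enlargement factor = 8
New width = 25 * 8 = 200
New height = 13 * 8 = 104
New area = 200 * 104 = 20800

20800


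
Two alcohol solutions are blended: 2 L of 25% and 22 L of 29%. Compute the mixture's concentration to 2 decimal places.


Solute in mixture 1 = 25% of 2 L = 2*25/100 = 1/2 L
Solute in mixture 2 = 29% of 22 L = 22*29/100 = 319/50 L
Total solute = 1/2 + 319/50 = 172/25 L
Total volume = 2 + 22 = 24 L
Final concentration = 172/25/24 * 100 = 28.67%

28.67


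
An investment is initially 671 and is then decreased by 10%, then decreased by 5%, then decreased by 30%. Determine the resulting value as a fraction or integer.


Start: 671
Step 1: decrease by 10% => multiply by 90/100
  671 * 90/100 = 6039/10
Step 2: decrease by 5% => multiply by 95/100
  6039/10 * 95/100 = 114741/200
Step 3: decrease by 30% => multiply by 70/100
  114741/200 * 70/100 = 803187/2000
Final value = 803187/2000

803187/2000


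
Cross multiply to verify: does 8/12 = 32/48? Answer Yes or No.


Cross multiply to check 8/12 = 32/48
Left cross product: 8 * 48 = 384
Right cross product: 12 * 32 = 384
384 = 384
Equal, so proportions match => Yes

Yes


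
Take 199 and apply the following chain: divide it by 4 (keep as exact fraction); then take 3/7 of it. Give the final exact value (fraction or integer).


Start with 199.
Step 1: Divide by 4: 199 / 4 = 199/4
Step 2: Take 3/7: 199/4 * 3/7 = 597/28
Final result = 597/28

597/28


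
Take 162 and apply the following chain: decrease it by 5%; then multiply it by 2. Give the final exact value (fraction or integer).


Start with 162.
Step 1: Decrease by 5%: 162 * 95/100 = 1539/10
Step 2: Multiply by 2: 1539/10 * 2 = 1539/5
Final result = 1539/5

1539/5


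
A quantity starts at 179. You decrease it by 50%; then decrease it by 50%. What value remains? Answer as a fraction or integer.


Start with 179.
Step 1: Decrease by 50%: 179 * 50/100 = 179/2
Step 2: Decrease by 50%: 179/2 * 50/100 = 179/4
Final result = 179/4

179/4


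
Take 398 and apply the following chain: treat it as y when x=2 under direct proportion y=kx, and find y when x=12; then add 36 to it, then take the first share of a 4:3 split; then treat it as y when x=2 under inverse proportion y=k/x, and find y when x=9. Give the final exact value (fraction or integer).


Start with 398.
Step 1: Direct prop: k = (398)/2; new y = k*12 = 398*12/2 = 2388
Step 2: Add 36: 2388+36=2424; split 4:3 first = 2424*4/7 = 9696/7
Step 3: Inverse prop: k = (9696/7)*2; new y = k/9 = 9696/7*2/9 = 6464/21
Final result = 6464/21

6464/21


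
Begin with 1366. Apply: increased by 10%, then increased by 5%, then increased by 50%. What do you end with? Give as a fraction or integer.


Start: 1366
Step 1: increase by 10% => multiply by 110/100
  1366 * 110/100 = 7513/5
Step 2: increase by 5% => multiply by 105/100
  7513/5 * 105/100 = 157773/100
Step 3: increase by 50% => multiply by 150/100
  157773/100 * 150/100 = 473319/200
Final value = 473319/200

473319/200


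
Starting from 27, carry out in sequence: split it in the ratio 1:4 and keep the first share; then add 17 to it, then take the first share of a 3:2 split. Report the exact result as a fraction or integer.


Start with 27.
Step 1: Split 1:4, first share = 27 * 1/5 = 27/5
Step 2: Add 17: 27/5+17=112/5; split 3:2 first = 112/5*3/5 = 336/25
Final result = 336/25

336/25


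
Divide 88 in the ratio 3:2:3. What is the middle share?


Ratio = 3:2:3
Total parts = 3 + 2 + 3 = 8
Value per part = 88 / 8 = 11
First share = 3 * 11 = 33
Middle share = 2 * 11 = 22
Third share = 3 * 11 = 33

22


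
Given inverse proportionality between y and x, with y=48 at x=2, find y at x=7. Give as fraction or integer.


Inverse proportion: y = k/x
Find k: k = 2 * 48 = 96
Compute y at x=7: y = 96/7
y = 96/7

96/7


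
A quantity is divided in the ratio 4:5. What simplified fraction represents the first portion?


Total parts = 4 + 5 = 9
First part fraction = 4/9
Simplify: 4/9 = 4/9

4/9


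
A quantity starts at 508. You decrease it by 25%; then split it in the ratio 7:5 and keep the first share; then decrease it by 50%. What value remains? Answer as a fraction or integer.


Start with 508.
Step 1: Decrease by 25%: 508 * 75/100 = 381
Step 2: Split 7:5, first share = 381 * 7/12 = 889/4
Step 3: Decrease by 50%: 889/4 * 50/100 = 889/8
Final result = 889/8

889/8


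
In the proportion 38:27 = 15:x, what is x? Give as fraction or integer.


Setting up: 38/27 = 15/x
Cross multiply: 38 * x = 27 * 15
38x = 405
x = 405/38
x = 405/38

405/38


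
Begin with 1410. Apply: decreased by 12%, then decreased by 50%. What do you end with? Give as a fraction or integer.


Start: 1410
Step 1: decrease by 12% => multiply by 88/100
  1410 * 88/100 = 6204/5
Step 2: decrease by 50% => multiply by 50/100
  6204/5 * 50/100 = 3102/5
Final value = 3102/5

3102/5


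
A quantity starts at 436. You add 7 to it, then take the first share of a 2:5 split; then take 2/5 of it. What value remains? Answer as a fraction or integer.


Start with 436.
Step 1: Add 7: 436+7=443; split 2:5 first = 443*2/7 = 886/7
Step 2: Take 2/5: 886/7 * 2/5 = 1772/35
Final result = 1772/35

1772/35


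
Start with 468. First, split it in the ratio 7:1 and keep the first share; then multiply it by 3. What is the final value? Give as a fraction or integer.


Start with 468.
Step 1: Split 7:1, first share = 468 * 7/8 = 819/2
Step 2: Multiply by 3: 819/2 * 3 = 2457/2
Final result = 2457/2

2457/2


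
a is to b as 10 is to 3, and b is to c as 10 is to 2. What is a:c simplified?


Given a:b = 10:3 and b:c = 10:2
Make b consistent. Multiply first ratio by 10: a:b = 100:30
Multiply second ratio by 3: b:c = 30:6
Now b = 30 in both, so a:b:c = 100:30:6
Therefore a:c = 100:6
Simplify by GCD: a:c = 50:3

50:3


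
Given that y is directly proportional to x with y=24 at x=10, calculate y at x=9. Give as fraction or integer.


Direct proportion: y = kx
Find k: k = 24/10 = 12/5
Compute y at x=9: y = 12/5 * 9
y = 108/5

108/5


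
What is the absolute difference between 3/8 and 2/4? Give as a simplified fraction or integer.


Simplify: 3/8 = 3/8 and 2/4 = 1/2
Find common denominator: LCD = 8
Convert: 3/8 and 4/8
Difference = |3 - 4|/8 = 1/8
Simplified = 1/8

1/8


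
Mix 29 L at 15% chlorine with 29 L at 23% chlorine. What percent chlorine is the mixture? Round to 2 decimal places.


Solute in mixture 1 = 15% of 29 L = 29*15/100 = 87/20 L
Solute in mixture 2 = 23% of 29 L = 29*23/100 = 667/100 L
Total solute = 87/20 + 667/100 = 551/50 L
Total volume = 29 + 29 = 58 L
Final concentration = 551/50/58 * 100 = 19.00%

19.00


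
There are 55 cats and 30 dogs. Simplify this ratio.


Find GCD(55, 30)
GCD = 5
Divide both by 5: 55/5 = 11, 30/5 = 6
Simplified ratio = 11:6

11:6


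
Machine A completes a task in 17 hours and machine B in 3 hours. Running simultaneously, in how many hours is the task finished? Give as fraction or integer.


Rate of A = 1/17 job per hour
Rate of B = 1/3 job per hour
Combined rate = 1/17 + 1/3
Find common denominator: (3 + 17)/(17*3) = 20/51
Combined rate = 20/51 job per hour
Time together = 1 / (20/51) = 51/20 hours

51/20


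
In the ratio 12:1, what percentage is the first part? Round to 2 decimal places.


Total parts = 12 + 1 = 13
First part fraction = 12/13
Percentage = (12/13) * 100
= 0.923077 * 100
= 92.31%

92.31


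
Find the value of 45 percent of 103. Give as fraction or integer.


Compute 45% of 103
Convert percentage: 45% = 45/100
Multiply: 103 * 45/100
= 4635/100
= 927/20

927/20


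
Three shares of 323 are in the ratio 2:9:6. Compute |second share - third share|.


Total parts = 2 + 9 + 6 = 17
Value per part = 323 / 17 = 19
Shares: 2*19=38, 9*19=171, 6*19=114
Second share = 171, third share = 114
Difference = |171 - 114| = 57

57


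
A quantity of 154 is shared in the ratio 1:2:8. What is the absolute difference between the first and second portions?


Total parts = 1 + 2 + 8 = 11
Value per part = 154 / 11 = 14
Shares: 1*14=14, 2*14=28, 8*14=112
First share = 14, second share = 28
Difference = |14 - 28| = 14

14


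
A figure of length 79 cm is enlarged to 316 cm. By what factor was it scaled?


Original length = 79 cm
Scaled length = 316 cm
Scale factor = 316 / 79
= 4

4


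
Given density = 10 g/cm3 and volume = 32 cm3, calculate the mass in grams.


Using mass = density * volume
Density = 10 g/cm3
Volume = 32 cm3
Mass = 10 * 32
= 320 g

320


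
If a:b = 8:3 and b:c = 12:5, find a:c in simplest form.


Given a:b = 8:3 and b:c = 12:5
Make b consistent. Multiply first ratio by 12: a:b = 96:36
Multiply second ratio by 3: b:c = 36:15
Now b = 36 in both, so a:b:c = 96:36:15
Therefore a:c = 96:15
Simplify by GCD: a:c = 32:5

32:5


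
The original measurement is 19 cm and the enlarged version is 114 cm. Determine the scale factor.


Original length = 19 cm
Scaled length = 114 cm
Scale factor = 114 / 19
= 6

6


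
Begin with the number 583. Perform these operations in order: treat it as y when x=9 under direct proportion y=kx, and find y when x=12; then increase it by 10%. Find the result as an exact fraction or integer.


Start with 583.
Step 1: Direct prop: k = (583)/9; new y = k*12 = 583*12/9 = 2332/3
Step 2: Increase by 10%: 2332/3 * 110/100 = 12826/15
Final result = 12826/15

12826/15


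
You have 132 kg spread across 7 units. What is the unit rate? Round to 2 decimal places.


Total kg = 132
Number of units = 7
Unit rate = 132 / 7
= 18.86 kg per unit

18.86


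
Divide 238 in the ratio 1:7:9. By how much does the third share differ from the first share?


Total parts = 1 + 7 + 9 = 17
Value per part = 238 / 17 = 14
Shares: 1*14=14, 7*14=98, 9*14=126
Third share = 126, first share = 14
Difference = |126 - 14| = 112

112


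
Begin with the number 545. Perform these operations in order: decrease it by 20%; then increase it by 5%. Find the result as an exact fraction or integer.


Start with 545.
Step 1: Decrease by 20%: 545 * 80/100 = 436
Step 2: Increase by 5%: 436 * 105/100 = 2289/5
Final result = 2289/5

2289/5


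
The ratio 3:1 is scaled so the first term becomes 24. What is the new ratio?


Original ratio: 3:1
First term target: 24
Scale factor = 24 / 3 = 8
Multiply second term: 1 * 8 = 8
Equivalent ratio = 24:8

24:8


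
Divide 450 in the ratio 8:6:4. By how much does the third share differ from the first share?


Total parts = 8 + 6 + 4 = 18
Value per part = 450 / 18 = 25
Shares: 8*25=200, 6*25=150, 4*25=100
Third share = 100, first share = 200
Difference = |100 - 200| = 100

100


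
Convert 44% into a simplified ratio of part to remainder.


Part = 44%, Remainder = 56%
Ratio = 44:56
GCD(44, 56) = 4
Simplify: 11:14 = 11:14

11:14


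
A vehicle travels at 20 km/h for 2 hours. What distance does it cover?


Using distance = speed * time
Speed = 20 km/h
Time = 2 hours
Distance = 20 * 2
= 40 km

40


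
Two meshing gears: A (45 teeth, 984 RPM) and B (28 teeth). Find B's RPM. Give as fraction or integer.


Gear ratio: teeth_A * RPM_A = teeth_B * RPM_B
45 * 984 = 28 * RPM_B
44280 = 28 * RPM_B
RPM_B = 44280 / 28
RPM_B = 11070/7

11070/7


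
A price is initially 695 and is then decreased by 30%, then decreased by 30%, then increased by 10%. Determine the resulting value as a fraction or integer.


Start: 695
Step 1: decrease by 30% => multiply by 70/100
  695 * 70/100 = 973/2
Step 2: decrease by 30% => multiply by 70/100
  973/2 * 70/100 = 6811/20
Step 3: increase by 10% => multiply by 110/100
  6811/20 * 110/100 = 74921/200
Final value = 74921/200

74921/200


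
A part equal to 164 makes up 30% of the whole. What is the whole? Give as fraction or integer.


Given: 164 is 30% of the whole
Set up: 164 = 30/100 * whole
whole = 164 * 100 / 30
whole = 16400 / 30
whole = 1640/3

1640/3


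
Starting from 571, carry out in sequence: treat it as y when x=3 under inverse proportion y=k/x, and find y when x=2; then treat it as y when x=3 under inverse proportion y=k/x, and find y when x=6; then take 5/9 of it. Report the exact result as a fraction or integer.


Start with 571.
Step 1: Inverse prop: k = (571)*3; new y = k/2 = 571*3/2 = 1713/2
Step 2: Inverse prop: k = (1713/2)*3; new y = k/6 = 1713/2*3/6 = 1713/4
Step 3: Take 5/9: 1713/4 * 5/9 = 2855/12
Final result = 2855/12

2855/12


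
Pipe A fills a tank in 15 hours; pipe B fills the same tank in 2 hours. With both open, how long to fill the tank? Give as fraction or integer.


Rate of A = 1/15 job per hour
Rate of B = 1/2 job per hour
Combined rate = 1/15 + 1/2
Find common denominator: (2 + 15)/(15*2) = 17/30
Combined rate = 17/30 job per hour
Time together = 1 / (17/30) = 30/17 hours

30/17
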